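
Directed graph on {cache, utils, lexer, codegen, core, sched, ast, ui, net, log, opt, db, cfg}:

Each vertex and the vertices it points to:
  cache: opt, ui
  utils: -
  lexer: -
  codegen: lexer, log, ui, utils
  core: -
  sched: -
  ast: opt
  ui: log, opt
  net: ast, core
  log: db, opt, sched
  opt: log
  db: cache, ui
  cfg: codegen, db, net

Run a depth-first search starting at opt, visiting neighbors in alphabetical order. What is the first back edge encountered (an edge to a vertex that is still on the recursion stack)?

cache->opt

DFS from opt (visiting neighbors in alphabetical order); mark gray on enter, black on exit:
opt gray
  log gray
    db gray
      cache gray
        cache→opt: opt is gray → back edge
First back edge: cache → opt.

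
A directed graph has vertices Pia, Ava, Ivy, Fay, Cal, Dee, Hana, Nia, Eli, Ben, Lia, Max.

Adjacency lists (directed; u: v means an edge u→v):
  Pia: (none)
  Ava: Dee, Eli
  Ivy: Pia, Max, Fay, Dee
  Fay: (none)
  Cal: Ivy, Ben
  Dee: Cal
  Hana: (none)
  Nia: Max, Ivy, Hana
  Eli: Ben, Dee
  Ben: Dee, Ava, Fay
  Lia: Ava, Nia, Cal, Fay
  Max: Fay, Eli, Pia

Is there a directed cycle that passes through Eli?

Eli is on a cycle iff Eli can reach itself via ≥1 edge.
Eli → Ben → Ava → Eli — yes.

Yes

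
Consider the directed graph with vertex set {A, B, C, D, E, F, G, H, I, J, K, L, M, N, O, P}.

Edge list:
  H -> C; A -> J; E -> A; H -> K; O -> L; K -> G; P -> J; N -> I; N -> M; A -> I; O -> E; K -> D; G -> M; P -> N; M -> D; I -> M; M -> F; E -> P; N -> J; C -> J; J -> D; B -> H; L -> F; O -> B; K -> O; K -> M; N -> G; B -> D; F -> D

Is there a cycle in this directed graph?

DFS with white/gray/black marking, starting from G:
G gray
  M gray
    F gray
      D gray
      D black
    F black
    M→D: D black — skip
  M black
G black
A gray
  J gray
    J→D: D black — skip
  J black
  I gray
    I→M: M black — skip
  I black
A black
B gray
  B→D: D black — skip
  H gray
    K gray
      K→G: G black — skip
      O gray
        E gray
          P gray
            P→J: J black — skip
            N gray
              N→M: M black — skip
              N→J: J black — skip
              N→G: G black — skip
              N→I: I black — skip
            N black
          P black
          E→A: A black — skip
        E black
        L gray
          L→F: F black — skip
        L black
        O→B: B is gray → back edge
Back edge found, so a cycle exists: B → H → K → O → B.

Yes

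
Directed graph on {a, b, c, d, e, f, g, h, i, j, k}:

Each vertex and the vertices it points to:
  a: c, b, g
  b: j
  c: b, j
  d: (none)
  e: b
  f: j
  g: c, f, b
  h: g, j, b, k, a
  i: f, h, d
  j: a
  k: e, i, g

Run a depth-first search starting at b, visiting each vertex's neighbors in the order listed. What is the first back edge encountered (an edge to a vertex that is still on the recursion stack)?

c->b

DFS from b (visiting each vertex's neighbors in the order listed); mark gray on enter, black on exit:
b gray
  j gray
    a gray
      c gray
        c→b: b is gray → back edge
First back edge: c → b.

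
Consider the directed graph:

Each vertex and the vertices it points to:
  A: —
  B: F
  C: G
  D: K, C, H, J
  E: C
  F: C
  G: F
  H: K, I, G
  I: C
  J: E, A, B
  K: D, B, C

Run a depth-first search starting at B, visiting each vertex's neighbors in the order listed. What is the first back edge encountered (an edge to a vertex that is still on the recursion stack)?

G->F

DFS from B (visiting each vertex's neighbors in the order listed); mark gray on enter, black on exit:
B gray
  F gray
    C gray
      G gray
        G→F: F is gray → back edge
First back edge: G → F.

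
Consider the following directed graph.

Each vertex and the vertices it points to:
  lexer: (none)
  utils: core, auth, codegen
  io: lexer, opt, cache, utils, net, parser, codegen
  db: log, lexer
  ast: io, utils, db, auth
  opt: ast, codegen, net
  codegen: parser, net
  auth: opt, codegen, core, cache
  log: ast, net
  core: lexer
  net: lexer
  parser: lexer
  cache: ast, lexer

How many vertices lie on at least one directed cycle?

A vertex is on a directed cycle iff it belongs to a strongly connected component of size ≥ 2 (or has a self-loop).
The vertices on cycles are {db, io, ast, log, opt, auth, cache, utils} — 8 in total.

8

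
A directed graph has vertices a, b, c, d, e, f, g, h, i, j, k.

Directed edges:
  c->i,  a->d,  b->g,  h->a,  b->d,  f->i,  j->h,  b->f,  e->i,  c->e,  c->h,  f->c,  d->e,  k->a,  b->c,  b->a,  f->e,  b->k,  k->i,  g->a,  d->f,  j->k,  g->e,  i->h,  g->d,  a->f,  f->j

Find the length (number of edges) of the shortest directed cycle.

4

For each vertex v, BFS finds the shortest path from v back to v.
The shortest such closed walk is f → c → h → a → f, length 4.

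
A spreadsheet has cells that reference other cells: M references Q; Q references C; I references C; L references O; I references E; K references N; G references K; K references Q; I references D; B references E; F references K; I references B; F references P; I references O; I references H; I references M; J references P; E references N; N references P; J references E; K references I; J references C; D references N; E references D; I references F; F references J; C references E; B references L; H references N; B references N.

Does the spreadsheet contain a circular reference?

DFS with white/gray/black marking, starting from N:
N gray
  P gray
  P black
N black
B gray
  L gray
    O gray
    O black
  L black
  E gray
    D gray
      D→N: N black — skip
    D black
    E→N: N black — skip
  E black
  B→N: N black — skip
B black
C gray
  C→E: E black — skip
C black
F gray
  F→P: P black — skip
  K gray
    K→N: N black — skip
    Q gray
      Q→C: C black — skip
    Q black
    I gray
      I→C: C black — skip
      I→F: F is gray → back edge
Back edge found, so a cycle exists: F → K → I → F.

Yes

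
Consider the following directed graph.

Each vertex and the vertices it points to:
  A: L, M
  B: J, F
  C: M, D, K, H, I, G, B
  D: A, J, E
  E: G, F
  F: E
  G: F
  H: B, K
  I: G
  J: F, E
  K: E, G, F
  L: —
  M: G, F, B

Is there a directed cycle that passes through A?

A lies on a cycle iff there is a path from A back to itself.
Exploring from A, it never reaches itself; equivalently, its strongly connected component is a singleton.

No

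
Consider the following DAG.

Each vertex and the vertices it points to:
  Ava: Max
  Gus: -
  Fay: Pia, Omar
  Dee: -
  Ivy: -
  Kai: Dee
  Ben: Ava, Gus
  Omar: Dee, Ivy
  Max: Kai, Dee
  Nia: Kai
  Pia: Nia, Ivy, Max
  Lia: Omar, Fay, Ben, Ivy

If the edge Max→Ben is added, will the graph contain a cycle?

Yes

Adding Max→Ben creates a cycle iff Ben can already reach Max.
Path from Ben: Ben → Ava → Max.
So Ben → … → Max → Ben is a cycle.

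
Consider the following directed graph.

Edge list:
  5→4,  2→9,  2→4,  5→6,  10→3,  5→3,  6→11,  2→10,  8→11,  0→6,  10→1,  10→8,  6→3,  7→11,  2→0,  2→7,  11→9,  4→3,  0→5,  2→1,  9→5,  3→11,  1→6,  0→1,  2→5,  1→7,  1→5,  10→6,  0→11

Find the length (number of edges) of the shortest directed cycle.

4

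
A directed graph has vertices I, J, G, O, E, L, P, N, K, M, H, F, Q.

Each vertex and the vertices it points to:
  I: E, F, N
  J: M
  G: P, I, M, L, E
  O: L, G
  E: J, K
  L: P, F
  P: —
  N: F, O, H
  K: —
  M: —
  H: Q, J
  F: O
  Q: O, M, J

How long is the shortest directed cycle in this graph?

3

For each vertex v, BFS finds the shortest path from v back to v.
The shortest such closed walk is O → L → F → O, length 3.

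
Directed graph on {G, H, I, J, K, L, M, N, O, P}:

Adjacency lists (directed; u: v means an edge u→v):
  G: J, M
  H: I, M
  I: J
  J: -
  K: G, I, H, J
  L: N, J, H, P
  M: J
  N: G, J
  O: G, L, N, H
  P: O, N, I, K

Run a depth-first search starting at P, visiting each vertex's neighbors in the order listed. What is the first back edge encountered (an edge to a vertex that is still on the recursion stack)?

L→P

DFS from P (visiting each vertex's neighbors in the order listed); mark gray on enter, black on exit:
P gray
  O gray
    G gray
      J gray
      J black
      M gray
        M→J: J black — skip
      M black
    G black
    L gray
      N gray
        N→G: G black — skip
        N→J: J black — skip
      N black
      L→J: J black — skip
      H gray
        I gray
          I→J: J black — skip
        I black
        H→M: M black — skip
      H black
      L→P: P is gray → back edge
First back edge: L → P.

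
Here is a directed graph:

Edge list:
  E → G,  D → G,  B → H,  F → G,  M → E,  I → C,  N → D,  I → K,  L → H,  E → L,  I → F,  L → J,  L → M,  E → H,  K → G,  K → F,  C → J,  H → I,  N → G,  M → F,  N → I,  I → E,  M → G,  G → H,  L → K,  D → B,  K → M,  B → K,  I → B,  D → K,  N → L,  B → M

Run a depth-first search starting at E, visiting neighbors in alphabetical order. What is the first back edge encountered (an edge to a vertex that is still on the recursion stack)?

DFS from E (visiting neighbors in alphabetical order); mark gray on enter, black on exit:
E gray
  G gray
    H gray
      I gray
        B gray
          B→H: H is gray → back edge
First back edge: B → H.

B→H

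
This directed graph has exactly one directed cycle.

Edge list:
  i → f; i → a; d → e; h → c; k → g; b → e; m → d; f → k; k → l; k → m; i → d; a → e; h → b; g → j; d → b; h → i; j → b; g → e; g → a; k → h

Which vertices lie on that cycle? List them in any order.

f, h, i, k

DFS with gray/black marking from i:
i gray
  d gray
    e gray
    e black
    b gray
      b→e: e black — skip
    b black
  d black
  a gray
    a→e: e black — skip
  a black
  f gray
    k gray
      m gray
        m→d: d black — skip
      m black
      h gray
        c gray
        c black
        h→i: i is gray → back edge
Back edge closes the cycle i → f → k → h → i; its vertices are {f, h, i, k}.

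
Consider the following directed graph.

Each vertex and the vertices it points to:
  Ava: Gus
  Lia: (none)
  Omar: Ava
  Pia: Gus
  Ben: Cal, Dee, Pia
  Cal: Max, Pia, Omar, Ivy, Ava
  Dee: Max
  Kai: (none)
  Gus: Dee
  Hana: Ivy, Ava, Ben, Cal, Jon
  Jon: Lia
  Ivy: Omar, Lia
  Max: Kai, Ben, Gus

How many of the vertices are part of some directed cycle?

9

A vertex is on a directed cycle iff it belongs to a strongly connected component of size ≥ 2 (or has a self-loop).
The vertices on cycles are {Ava, Ben, Cal, Dee, Gus, Ivy, Max, Pia, Omar} — 9 in total.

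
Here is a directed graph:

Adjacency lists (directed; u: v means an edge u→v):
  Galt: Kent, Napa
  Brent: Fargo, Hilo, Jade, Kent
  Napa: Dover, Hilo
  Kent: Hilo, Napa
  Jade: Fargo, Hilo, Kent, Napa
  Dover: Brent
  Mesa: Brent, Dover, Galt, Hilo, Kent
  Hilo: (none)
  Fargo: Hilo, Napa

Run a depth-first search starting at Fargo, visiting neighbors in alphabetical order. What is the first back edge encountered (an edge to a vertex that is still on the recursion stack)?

Brent→Fargo

DFS from Fargo (visiting neighbors in alphabetical order); mark gray on enter, black on exit:
Fargo gray
  Hilo gray
  Hilo black
  Napa gray
    Dover gray
      Brent gray
        Brent→Fargo: Fargo is gray → back edge
First back edge: Brent → Fargo.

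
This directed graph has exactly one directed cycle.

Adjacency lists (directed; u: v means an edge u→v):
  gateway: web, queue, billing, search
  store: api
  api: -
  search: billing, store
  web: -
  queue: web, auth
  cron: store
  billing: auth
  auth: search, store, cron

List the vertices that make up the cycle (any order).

DFS with gray/black marking from search:
search gray
  billing gray
    auth gray
      auth→search: search is gray → back edge
Back edge closes the cycle search → billing → auth → search; its vertices are {auth, search, billing}.

auth, search, billing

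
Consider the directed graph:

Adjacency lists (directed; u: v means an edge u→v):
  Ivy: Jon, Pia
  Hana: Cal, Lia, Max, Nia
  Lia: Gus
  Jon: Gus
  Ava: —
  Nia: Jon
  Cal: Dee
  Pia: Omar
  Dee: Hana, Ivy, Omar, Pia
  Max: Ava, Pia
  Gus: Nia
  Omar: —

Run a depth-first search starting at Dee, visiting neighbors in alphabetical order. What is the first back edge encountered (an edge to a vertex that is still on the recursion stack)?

DFS from Dee (visiting neighbors in alphabetical order); mark gray on enter, black on exit:
Dee gray
  Hana gray
    Cal gray
      Cal→Dee: Dee is gray → back edge
First back edge: Cal → Dee.

Cal→Dee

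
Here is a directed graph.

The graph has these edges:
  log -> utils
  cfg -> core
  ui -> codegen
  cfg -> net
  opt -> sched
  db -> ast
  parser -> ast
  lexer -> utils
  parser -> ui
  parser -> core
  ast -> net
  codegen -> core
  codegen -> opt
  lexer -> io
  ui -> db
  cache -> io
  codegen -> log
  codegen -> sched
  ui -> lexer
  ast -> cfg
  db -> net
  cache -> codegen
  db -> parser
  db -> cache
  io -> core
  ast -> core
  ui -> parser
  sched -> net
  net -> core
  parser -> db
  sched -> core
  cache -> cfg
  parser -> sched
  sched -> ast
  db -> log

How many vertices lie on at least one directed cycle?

A vertex is on a directed cycle iff it belongs to a strongly connected component of size ≥ 2 (or has a self-loop).
The vertices on cycles are {db, ui, parser} — 3 in total.

3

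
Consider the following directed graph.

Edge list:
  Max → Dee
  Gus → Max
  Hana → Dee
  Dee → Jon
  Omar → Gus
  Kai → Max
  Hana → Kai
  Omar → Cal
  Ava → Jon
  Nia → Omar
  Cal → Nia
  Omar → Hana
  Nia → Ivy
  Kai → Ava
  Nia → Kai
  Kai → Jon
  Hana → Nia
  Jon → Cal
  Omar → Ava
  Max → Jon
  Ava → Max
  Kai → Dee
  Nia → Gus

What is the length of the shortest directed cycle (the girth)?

For each vertex v, BFS finds the shortest path from v back to v.
The shortest such closed walk is Hana → Nia → Omar → Hana, length 3.

3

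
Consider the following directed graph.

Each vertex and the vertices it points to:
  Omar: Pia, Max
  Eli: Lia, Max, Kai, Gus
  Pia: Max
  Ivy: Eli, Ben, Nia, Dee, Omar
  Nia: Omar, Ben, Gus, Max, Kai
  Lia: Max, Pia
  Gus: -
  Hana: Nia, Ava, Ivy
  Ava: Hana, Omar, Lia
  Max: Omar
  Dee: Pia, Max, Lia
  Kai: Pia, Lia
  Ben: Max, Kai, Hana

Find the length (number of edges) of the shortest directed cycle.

2

For each vertex v, BFS finds the shortest path from v back to v.
The shortest such closed walk is Hana → Ava → Hana, length 2.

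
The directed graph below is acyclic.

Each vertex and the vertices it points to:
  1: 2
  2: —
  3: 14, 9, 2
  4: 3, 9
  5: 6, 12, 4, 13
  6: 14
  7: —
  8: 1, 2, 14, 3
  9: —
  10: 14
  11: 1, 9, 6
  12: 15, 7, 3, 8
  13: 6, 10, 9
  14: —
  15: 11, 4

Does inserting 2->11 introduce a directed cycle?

Yes

Adding 2→11 creates a cycle iff 11 can already reach 2.
Path from 11: 11 → 1 → 2.
So 11 → … → 2 → 11 is a cycle.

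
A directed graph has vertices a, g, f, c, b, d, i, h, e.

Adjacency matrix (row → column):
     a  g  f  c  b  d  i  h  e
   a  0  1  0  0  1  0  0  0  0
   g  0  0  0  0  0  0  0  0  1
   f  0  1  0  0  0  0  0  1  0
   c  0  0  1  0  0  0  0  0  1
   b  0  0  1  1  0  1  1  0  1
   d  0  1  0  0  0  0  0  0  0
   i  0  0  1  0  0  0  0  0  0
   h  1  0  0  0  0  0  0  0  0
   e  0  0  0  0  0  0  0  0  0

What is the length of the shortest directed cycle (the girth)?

For each vertex v, BFS finds the shortest path from v back to v.
The shortest such closed walk is a → b → f → h → a, length 4.

4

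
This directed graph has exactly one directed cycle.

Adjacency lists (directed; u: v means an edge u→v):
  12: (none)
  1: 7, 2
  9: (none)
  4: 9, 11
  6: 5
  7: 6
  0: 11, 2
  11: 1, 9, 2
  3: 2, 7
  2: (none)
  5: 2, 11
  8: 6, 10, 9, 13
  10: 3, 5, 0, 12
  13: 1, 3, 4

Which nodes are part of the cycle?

DFS with gray/black marking from 1:
1 gray
  7 gray
    6 gray
      5 gray
        2 gray
        2 black
        11 gray
          11→1: 1 is gray → back edge
Back edge closes the cycle 1 → 7 → 6 → 5 → 11 → 1; its vertices are {1, 5, 6, 7, 11}.

1, 5, 6, 7, 11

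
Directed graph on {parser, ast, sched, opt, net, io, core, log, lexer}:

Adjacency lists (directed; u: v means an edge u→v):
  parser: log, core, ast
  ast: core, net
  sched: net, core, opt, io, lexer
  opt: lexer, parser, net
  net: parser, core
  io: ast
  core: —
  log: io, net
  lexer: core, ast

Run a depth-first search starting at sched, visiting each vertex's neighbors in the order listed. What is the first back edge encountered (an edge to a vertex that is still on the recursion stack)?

ast->net

DFS from sched (visiting each vertex's neighbors in the order listed); mark gray on enter, black on exit:
sched gray
  net gray
    parser gray
      log gray
        io gray
          ast gray
            core gray
            core black
            ast→net: net is gray → back edge
First back edge: ast → net.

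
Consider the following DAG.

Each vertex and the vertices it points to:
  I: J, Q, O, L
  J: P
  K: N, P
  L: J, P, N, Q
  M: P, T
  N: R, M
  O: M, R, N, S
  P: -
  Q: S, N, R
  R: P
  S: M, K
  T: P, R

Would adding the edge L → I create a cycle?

Adding L→I creates a cycle iff I can already reach L.
Path from I: I → L.
So I → … → L → I is a cycle.

Yes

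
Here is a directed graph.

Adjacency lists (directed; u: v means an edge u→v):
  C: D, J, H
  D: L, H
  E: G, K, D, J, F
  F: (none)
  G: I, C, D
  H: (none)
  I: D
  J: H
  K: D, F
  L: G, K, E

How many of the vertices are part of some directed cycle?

A vertex is on a directed cycle iff it belongs to a strongly connected component of size ≥ 2 (or has a self-loop).
The vertices on cycles are {C, D, E, G, I, K, L} — 7 in total.

7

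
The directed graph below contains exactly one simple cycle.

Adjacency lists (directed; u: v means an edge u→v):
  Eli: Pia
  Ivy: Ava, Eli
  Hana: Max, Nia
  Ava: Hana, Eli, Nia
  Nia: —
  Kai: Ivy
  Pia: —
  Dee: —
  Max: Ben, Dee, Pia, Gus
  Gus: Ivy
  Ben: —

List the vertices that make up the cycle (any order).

Ava, Gus, Ivy, Max, Hana

DFS with gray/black marking from Ivy:
Ivy gray
  Ava gray
    Hana gray
      Max gray
        Ben gray
        Ben black
        Dee gray
        Dee black
        Pia gray
        Pia black
        Gus gray
          Gus→Ivy: Ivy is gray → back edge
Back edge closes the cycle Ivy → Ava → Hana → Max → Gus → Ivy; its vertices are {Ava, Gus, Ivy, Max, Hana}.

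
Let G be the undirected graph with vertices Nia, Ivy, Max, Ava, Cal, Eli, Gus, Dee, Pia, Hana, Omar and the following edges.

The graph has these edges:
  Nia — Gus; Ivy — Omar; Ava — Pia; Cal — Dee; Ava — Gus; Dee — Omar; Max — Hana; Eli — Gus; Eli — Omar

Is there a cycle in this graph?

No

DFS, tracking each vertex's parent; an edge to a visited non-parent vertex closes a cycle.
Start from Ivy:
visit Ivy (parent –)
  visit Omar (parent Ivy)
    visit Eli (parent Omar)
      visit Gus (parent Eli)
        visit Nia (parent Gus)
          Nia–Gus: parent, skip
        Gus–Eli: parent, skip
        visit Ava (parent Gus)
          Ava–Gus: parent, skip
          visit Pia (parent Ava)
            Pia–Ava: parent, skip
      Eli–Omar: parent, skip
    visit Dee (parent Omar)
      Dee–Omar: parent, skip
      visit Cal (parent Dee)
        Cal–Dee: parent, skip
    Omar–Ivy: parent, skip
visit Max (parent –)
  visit Hana (parent Max)
    Hana–Max: parent, skip
No non-parent visited neighbor found — the graph is a forest.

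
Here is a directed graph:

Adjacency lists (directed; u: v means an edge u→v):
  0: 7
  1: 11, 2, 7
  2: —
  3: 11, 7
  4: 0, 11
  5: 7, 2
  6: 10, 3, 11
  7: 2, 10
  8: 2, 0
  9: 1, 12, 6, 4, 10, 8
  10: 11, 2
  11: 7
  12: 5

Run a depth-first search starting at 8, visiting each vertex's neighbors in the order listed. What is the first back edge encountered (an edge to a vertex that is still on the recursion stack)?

11→7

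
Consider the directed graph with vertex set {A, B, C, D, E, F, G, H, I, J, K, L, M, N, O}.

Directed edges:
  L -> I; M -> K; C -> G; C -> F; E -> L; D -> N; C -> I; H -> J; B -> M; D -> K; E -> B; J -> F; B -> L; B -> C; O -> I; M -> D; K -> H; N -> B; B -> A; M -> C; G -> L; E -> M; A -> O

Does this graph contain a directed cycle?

DFS with white/gray/black marking, starting from A:
A gray
  O gray
    I gray
    I black
  O black
A black
B gray
  L gray
    L→I: I black — skip
  L black
  M gray
    K gray
      H gray
        J gray
          F gray
          F black
        J black
      H black
    K black
    C gray
      G gray
        G→L: L black — skip
      G black
      C→I: I black — skip
      C→F: F black — skip
    C black
    D gray
      D→K: K black — skip
      N gray
        N→B: B is gray → back edge
Back edge found, so a cycle exists: B → M → D → N → B.

Yes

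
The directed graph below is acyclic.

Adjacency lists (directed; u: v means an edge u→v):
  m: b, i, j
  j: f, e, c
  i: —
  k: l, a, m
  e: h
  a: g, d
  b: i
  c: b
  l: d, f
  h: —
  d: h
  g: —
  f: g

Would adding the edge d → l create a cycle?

Yes

Adding d→l creates a cycle iff l can already reach d.
Path from l: l → d.
So l → … → d → l is a cycle.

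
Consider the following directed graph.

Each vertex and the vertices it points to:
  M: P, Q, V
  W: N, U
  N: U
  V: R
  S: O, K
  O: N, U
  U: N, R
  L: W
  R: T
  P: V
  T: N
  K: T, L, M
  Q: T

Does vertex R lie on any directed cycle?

R is on a cycle iff R can reach itself via ≥1 edge.
R → T → N → U → R — yes.

Yes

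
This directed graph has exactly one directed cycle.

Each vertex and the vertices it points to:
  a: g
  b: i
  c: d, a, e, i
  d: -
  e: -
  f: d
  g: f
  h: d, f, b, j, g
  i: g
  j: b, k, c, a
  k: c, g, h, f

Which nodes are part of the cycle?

h, j, k

DFS with gray/black marking from h:
h gray
  d gray
  d black
  f gray
    f→d: d black — skip
  f black
  b gray
    i gray
      g gray
        g→f: f black — skip
      g black
    i black
  b black
  j gray
    j→b: b black — skip
    k gray
      c gray
        c→d: d black — skip
        a gray
          a→g: g black — skip
        a black
        e gray
        e black
        c→i: i black — skip
      c black
      k→g: g black — skip
      k→h: h is gray → back edge
Back edge closes the cycle h → j → k → h; its vertices are {h, j, k}.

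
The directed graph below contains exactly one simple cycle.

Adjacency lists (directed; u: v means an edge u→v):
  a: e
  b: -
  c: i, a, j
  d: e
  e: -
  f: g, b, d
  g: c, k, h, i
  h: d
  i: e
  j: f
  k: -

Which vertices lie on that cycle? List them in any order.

c, f, g, j

DFS with gray/black marking from g:
g gray
  c gray
    i gray
      e gray
      e black
    i black
    a gray
      a→e: e black — skip
    a black
    j gray
      f gray
        f→g: g is gray → back edge
Back edge closes the cycle g → c → j → f → g; its vertices are {c, f, g, j}.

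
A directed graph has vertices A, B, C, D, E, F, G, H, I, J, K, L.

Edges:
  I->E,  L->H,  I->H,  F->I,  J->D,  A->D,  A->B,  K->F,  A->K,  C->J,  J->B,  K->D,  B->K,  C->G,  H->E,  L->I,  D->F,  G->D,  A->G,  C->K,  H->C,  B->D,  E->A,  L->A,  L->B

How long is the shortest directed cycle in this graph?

For each vertex v, BFS finds the shortest path from v back to v.
The shortest such closed walk is H → C → K → F → I → H, length 5.

5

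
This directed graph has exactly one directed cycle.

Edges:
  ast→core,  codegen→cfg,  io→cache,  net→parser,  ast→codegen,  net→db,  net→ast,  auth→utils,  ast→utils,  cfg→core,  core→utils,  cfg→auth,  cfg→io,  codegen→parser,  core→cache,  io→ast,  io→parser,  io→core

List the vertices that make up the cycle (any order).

io, ast, cfg, codegen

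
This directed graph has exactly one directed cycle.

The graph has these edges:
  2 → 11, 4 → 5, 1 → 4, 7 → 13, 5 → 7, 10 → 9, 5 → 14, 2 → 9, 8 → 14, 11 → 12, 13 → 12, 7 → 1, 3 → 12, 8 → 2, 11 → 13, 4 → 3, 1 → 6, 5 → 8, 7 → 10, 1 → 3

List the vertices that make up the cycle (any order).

1, 4, 5, 7

DFS with gray/black marking from 5:
5 gray
  7 gray
    1 gray
      3 gray
        12 gray
        12 black
      3 black
      4 gray
        4→5: 5 is gray → back edge
Back edge closes the cycle 5 → 7 → 1 → 4 → 5; its vertices are {1, 4, 5, 7}.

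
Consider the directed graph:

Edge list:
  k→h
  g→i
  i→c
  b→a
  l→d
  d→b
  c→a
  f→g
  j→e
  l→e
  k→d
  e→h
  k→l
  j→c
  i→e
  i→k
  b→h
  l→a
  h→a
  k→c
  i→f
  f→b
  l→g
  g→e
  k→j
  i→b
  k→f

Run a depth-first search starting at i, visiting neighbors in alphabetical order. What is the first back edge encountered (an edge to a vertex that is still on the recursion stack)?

g→i

DFS from i (visiting neighbors in alphabetical order); mark gray on enter, black on exit:
i gray
  b gray
    a gray
    a black
    h gray
      h→a: a black — skip
    h black
  b black
  c gray
    c→a: a black — skip
  c black
  e gray
    e→h: h black — skip
  e black
  f gray
    f→b: b black — skip
    g gray
      g→e: e black — skip
      g→i: i is gray → back edge
First back edge: g → i.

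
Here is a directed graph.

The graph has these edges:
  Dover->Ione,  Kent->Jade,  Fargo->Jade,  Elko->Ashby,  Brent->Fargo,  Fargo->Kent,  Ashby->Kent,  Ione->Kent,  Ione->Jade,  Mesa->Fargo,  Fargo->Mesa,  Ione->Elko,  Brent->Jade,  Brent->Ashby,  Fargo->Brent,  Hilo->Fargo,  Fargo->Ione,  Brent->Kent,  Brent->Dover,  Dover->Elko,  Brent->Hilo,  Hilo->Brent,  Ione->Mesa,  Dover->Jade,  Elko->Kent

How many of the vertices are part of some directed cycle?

6

A vertex is on a directed cycle iff it belongs to a strongly connected component of size ≥ 2 (or has a self-loop).
The vertices on cycles are {Hilo, Ione, Mesa, Brent, Dover, Fargo} — 6 in total.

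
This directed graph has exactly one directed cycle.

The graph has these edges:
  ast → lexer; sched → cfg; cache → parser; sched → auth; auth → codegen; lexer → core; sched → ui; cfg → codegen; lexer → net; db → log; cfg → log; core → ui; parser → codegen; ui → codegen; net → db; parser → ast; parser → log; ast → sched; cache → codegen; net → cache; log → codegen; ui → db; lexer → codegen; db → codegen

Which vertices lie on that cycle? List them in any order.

ast, net, cache, lexer, parser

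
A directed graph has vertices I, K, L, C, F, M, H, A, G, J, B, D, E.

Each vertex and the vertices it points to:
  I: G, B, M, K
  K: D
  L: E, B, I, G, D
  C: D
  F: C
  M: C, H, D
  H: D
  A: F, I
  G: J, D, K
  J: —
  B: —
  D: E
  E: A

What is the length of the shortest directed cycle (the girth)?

For each vertex v, BFS finds the shortest path from v back to v.
The shortest such closed walk is I → M → D → E → A → I, length 5.

5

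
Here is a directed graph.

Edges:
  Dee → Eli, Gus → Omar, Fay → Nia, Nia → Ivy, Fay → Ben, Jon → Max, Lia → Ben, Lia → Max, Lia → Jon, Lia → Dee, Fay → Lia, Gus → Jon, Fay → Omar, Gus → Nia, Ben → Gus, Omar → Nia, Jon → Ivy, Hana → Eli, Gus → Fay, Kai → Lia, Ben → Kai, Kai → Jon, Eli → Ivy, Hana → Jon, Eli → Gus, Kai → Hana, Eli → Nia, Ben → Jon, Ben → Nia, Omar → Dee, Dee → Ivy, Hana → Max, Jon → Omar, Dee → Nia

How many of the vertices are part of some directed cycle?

10

A vertex is on a directed cycle iff it belongs to a strongly connected component of size ≥ 2 (or has a self-loop).
The vertices on cycles are {Ben, Dee, Eli, Fay, Gus, Jon, Kai, Lia, Hana, Omar} — 10 in total.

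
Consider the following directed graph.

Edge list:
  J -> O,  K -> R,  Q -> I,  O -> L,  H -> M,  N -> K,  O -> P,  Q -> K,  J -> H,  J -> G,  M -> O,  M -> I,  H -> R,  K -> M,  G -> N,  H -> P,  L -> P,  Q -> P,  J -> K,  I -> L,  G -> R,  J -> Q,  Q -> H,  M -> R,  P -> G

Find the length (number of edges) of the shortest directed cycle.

6

For each vertex v, BFS finds the shortest path from v back to v.
The shortest such closed walk is G → N → K → M → O → P → G, length 6.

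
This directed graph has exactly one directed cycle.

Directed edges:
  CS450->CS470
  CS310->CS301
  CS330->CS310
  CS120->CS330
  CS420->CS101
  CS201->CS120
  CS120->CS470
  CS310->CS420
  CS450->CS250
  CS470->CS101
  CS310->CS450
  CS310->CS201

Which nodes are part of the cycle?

CS120, CS201, CS310, CS330

DFS with gray/black marking from CS310:
CS310 gray
  CS450 gray
    CS470 gray
      CS101 gray
      CS101 black
    CS470 black
    CS250 gray
    CS250 black
  CS450 black
  CS301 gray
  CS301 black
  CS420 gray
    CS420→CS101: CS101 black — skip
  CS420 black
  CS201 gray
    CS120 gray
      CS330 gray
        CS330→CS310: CS310 is gray → back edge
Back edge closes the cycle CS310 → CS201 → CS120 → CS330 → CS310; its vertices are {CS120, CS201, CS310, CS330}.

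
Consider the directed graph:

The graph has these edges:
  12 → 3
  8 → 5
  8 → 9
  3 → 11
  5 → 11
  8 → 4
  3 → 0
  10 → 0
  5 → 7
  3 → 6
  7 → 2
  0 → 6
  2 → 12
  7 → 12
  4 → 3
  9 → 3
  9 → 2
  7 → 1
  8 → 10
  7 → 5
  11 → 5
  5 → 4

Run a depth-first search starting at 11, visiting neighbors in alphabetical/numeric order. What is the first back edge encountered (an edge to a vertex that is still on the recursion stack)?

DFS from 11 (visiting neighbors in alphabetical/numeric order); mark gray on enter, black on exit:
11 gray
  5 gray
    4 gray
      3 gray
        0 gray
          6 gray
          6 black
        0 black
        3→6: 6 black — skip
        3→11: 11 is gray → back edge
First back edge: 3 → 11.

3→11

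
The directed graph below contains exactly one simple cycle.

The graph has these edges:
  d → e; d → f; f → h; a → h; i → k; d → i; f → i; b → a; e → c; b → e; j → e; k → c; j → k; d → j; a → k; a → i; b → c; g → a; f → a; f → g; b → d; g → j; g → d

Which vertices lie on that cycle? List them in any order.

DFS with gray/black marking from d:
d gray
  e gray
    c gray
    c black
  e black
  i gray
    k gray
      k→c: c black — skip
    k black
  i black
  f gray
    a gray
      a→k: k black — skip
      h gray
      h black
      a→i: i black — skip
    a black
    g gray
      g→a: a black — skip
      j gray
        j→e: e black — skip
        j→k: k black — skip
      j black
      g→d: d is gray → back edge
Back edge closes the cycle d → f → g → d; its vertices are {d, f, g}.

d, f, g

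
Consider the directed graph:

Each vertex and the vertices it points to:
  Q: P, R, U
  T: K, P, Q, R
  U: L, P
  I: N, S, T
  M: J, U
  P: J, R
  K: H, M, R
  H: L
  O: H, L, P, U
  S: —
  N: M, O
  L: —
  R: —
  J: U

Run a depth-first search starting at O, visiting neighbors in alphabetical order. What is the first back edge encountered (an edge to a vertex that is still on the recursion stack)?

U->P

DFS from O (visiting neighbors in alphabetical order); mark gray on enter, black on exit:
O gray
  H gray
    L gray
    L black
  H black
  O→L: L black — skip
  P gray
    J gray
      U gray
        U→L: L black — skip
        U→P: P is gray → back edge
First back edge: U → P.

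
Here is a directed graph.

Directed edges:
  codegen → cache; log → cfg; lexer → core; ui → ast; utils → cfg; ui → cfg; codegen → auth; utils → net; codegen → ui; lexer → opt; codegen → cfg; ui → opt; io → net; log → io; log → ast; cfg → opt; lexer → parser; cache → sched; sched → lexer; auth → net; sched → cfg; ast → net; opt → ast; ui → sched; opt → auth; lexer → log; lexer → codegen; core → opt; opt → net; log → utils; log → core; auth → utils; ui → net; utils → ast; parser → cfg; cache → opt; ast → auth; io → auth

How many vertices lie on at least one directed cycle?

10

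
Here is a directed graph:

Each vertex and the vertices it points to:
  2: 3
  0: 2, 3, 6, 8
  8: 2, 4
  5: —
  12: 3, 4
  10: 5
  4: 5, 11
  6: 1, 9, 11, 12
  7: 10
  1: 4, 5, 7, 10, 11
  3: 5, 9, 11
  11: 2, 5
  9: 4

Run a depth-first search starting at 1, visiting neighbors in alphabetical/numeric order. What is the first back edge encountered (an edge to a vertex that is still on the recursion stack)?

DFS from 1 (visiting neighbors in alphabetical/numeric order); mark gray on enter, black on exit:
1 gray
  4 gray
    5 gray
    5 black
    11 gray
      2 gray
        3 gray
          3→5: 5 black — skip
          9 gray
            9→4: 4 is gray → back edge
First back edge: 9 → 4.

9→4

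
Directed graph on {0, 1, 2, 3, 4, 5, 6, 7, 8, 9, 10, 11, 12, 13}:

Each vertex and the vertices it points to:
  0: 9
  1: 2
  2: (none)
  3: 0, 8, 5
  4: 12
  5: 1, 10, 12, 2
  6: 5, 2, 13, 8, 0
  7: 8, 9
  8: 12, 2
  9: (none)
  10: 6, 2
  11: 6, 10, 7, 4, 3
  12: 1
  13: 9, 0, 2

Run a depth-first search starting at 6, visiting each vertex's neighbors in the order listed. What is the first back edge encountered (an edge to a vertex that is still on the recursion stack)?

10→6

DFS from 6 (visiting each vertex's neighbors in the order listed); mark gray on enter, black on exit:
6 gray
  5 gray
    1 gray
      2 gray
      2 black
    1 black
    10 gray
      10→6: 6 is gray → back edge
First back edge: 10 → 6.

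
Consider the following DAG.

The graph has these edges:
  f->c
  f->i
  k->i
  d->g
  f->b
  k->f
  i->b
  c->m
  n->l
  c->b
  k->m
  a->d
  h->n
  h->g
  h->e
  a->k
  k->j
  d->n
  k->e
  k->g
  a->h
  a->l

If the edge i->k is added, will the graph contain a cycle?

Yes

Adding i→k creates a cycle iff k can already reach i.
Path from k: k → i.
So k → … → i → k is a cycle.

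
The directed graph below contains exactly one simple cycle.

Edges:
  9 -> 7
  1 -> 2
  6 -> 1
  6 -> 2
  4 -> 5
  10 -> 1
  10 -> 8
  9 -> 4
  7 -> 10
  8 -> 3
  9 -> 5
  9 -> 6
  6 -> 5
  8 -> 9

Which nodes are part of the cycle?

7, 8, 9, 10

DFS with gray/black marking from 9:
9 gray
  5 gray
  5 black
  7 gray
    10 gray
      8 gray
        8→9: 9 is gray → back edge
Back edge closes the cycle 9 → 7 → 10 → 8 → 9; its vertices are {7, 8, 9, 10}.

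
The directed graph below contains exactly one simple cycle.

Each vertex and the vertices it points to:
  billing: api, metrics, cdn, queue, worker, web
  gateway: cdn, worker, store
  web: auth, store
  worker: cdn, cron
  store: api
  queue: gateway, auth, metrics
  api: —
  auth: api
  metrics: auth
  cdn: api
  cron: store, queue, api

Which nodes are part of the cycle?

cron, queue, worker, gateway

DFS with gray/black marking from queue:
queue gray
  gateway gray
    cdn gray
      api gray
      api black
    cdn black
    worker gray
      worker→cdn: cdn black — skip
      cron gray
        store gray
          store→api: api black — skip
        store black
        cron→queue: queue is gray → back edge
Back edge closes the cycle queue → gateway → worker → cron → queue; its vertices are {cron, queue, worker, gateway}.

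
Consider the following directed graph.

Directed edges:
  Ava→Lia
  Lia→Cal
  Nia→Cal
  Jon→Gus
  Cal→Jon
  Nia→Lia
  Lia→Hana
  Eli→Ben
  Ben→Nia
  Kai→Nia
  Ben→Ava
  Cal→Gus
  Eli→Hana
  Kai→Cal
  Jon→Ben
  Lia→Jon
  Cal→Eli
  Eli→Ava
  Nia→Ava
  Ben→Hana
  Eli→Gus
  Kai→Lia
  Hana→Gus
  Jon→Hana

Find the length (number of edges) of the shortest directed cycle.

4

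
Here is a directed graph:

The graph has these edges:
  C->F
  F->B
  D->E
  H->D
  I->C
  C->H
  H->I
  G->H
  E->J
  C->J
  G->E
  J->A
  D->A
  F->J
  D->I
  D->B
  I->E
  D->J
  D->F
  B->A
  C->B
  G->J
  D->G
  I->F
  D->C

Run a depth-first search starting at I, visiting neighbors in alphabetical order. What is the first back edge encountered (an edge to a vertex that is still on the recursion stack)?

D->C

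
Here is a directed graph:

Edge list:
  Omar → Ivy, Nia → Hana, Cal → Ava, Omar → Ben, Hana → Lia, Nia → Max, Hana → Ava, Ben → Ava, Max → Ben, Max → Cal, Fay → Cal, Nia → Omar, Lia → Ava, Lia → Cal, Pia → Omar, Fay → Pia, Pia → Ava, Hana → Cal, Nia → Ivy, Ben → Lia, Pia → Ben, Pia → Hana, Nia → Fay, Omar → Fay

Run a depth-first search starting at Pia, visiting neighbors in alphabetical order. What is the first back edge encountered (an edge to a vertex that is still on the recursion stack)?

DFS from Pia (visiting neighbors in alphabetical order); mark gray on enter, black on exit:
Pia gray
  Ava gray
  Ava black
  Ben gray
    Ben→Ava: Ava black — skip
    Lia gray
      Lia→Ava: Ava black — skip
      Cal gray
        Cal→Ava: Ava black — skip
      Cal black
    Lia black
  Ben black
  Hana gray
    Hana→Ava: Ava black — skip
    Hana→Cal: Cal black — skip
    Hana→Lia: Lia black — skip
  Hana black
  Omar gray
    Omar→Ben: Ben black — skip
    Fay gray
      Fay→Cal: Cal black — skip
      Fay→Pia: Pia is gray → back edge
First back edge: Fay → Pia.

Fay→Pia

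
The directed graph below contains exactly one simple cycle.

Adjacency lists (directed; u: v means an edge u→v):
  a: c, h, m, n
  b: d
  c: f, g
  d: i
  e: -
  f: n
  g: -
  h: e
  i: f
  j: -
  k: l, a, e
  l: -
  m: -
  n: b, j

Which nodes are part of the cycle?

b, d, f, i, n

DFS with gray/black marking from n:
n gray
  b gray
    d gray
      i gray
        f gray
          f→n: n is gray → back edge
Back edge closes the cycle n → b → d → i → f → n; its vertices are {b, d, f, i, n}.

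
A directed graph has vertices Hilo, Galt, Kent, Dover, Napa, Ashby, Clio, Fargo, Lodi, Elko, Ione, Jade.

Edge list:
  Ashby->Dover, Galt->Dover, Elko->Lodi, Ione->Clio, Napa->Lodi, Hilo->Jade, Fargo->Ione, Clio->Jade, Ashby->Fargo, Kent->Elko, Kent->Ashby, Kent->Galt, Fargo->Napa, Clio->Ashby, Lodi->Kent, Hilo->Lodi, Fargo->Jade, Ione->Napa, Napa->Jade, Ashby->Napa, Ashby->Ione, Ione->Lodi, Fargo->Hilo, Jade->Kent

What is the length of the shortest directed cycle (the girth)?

3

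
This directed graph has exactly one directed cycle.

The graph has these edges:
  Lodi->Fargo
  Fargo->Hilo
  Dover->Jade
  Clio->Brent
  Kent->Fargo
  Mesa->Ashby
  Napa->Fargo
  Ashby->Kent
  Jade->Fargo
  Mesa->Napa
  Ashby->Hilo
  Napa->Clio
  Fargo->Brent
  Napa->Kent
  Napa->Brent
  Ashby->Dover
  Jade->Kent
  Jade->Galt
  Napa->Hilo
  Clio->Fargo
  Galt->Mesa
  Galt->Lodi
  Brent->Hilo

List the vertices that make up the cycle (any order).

DFS with gray/black marking from Dover:
Dover gray
  Jade gray
    Kent gray
      Fargo gray
        Brent gray
          Hilo gray
          Hilo black
        Brent black
        Fargo→Hilo: Hilo black — skip
      Fargo black
    Kent black
    Jade→Fargo: Fargo black — skip
    Galt gray
      Lodi gray
        Lodi→Fargo: Fargo black — skip
      Lodi black
      Mesa gray
        Ashby gray
          Ashby→Hilo: Hilo black — skip
          Ashby→Dover: Dover is gray → back edge
Back edge closes the cycle Dover → Jade → Galt → Mesa → Ashby → Dover; its vertices are {Galt, Jade, Mesa, Ashby, Dover}.

Galt, Jade, Mesa, Ashby, Dover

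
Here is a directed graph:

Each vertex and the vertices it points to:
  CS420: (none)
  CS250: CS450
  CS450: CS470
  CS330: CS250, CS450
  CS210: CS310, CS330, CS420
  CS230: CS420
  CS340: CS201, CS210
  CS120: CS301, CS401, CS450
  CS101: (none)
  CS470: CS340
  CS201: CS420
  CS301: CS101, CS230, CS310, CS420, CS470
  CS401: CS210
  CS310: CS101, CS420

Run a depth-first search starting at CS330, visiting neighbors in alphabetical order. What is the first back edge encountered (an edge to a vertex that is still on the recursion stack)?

CS210->CS330

DFS from CS330 (visiting neighbors in alphabetical order); mark gray on enter, black on exit:
CS330 gray
  CS250 gray
    CS450 gray
      CS470 gray
        CS340 gray
          CS201 gray
            CS420 gray
            CS420 black
          CS201 black
          CS210 gray
            CS310 gray
              CS101 gray
              CS101 black
              CS310→CS420: CS420 black — skip
            CS310 black
            CS210→CS330: CS330 is gray → back edge
First back edge: CS210 → CS330.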